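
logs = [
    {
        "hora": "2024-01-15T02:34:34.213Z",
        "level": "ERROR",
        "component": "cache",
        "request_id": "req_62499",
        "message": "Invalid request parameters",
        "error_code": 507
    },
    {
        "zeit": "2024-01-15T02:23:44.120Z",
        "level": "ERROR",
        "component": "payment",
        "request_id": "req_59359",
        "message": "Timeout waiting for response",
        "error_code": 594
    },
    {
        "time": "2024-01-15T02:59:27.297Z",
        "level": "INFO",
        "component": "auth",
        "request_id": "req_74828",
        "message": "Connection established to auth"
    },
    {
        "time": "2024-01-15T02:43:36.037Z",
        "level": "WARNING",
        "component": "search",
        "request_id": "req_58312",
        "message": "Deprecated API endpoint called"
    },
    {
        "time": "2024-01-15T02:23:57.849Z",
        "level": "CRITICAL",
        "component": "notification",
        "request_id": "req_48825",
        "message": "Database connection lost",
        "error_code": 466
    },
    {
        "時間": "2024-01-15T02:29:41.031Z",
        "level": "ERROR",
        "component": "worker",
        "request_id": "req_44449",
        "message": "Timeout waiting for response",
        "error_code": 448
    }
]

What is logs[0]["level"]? "ERROR"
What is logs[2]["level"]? "INFO"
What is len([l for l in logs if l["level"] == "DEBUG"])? 0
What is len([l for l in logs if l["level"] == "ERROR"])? 3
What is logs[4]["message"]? "Database connection lost"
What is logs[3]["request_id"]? "req_58312"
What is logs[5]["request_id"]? "req_44449"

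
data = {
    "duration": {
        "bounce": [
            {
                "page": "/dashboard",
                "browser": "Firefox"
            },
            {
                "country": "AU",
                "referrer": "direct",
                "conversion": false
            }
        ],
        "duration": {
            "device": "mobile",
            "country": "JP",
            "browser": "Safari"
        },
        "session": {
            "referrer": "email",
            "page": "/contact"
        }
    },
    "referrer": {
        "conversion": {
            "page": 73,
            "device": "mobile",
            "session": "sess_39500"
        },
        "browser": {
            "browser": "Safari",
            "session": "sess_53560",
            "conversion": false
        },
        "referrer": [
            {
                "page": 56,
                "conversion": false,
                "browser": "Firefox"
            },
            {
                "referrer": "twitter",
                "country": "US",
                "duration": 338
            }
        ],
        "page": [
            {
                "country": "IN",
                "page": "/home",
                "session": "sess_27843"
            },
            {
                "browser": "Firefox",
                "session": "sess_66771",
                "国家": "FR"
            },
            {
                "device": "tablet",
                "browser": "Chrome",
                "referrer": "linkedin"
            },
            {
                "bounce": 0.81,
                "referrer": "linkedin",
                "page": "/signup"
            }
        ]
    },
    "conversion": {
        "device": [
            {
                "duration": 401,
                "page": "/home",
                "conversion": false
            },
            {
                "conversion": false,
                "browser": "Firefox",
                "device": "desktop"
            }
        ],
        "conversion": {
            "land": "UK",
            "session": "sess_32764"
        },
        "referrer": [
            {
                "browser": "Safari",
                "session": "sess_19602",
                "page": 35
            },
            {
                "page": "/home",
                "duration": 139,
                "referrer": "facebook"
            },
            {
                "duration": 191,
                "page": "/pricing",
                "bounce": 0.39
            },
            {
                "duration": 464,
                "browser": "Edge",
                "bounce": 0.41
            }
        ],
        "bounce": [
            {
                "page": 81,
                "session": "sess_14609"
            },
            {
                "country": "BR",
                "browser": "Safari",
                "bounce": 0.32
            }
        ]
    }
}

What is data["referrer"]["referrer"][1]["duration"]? 338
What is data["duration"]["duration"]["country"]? "JP"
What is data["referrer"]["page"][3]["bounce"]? 0.81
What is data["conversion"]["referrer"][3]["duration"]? 464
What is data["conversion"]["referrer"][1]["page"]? "/home"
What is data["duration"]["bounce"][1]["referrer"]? "direct"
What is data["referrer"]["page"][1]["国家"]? "FR"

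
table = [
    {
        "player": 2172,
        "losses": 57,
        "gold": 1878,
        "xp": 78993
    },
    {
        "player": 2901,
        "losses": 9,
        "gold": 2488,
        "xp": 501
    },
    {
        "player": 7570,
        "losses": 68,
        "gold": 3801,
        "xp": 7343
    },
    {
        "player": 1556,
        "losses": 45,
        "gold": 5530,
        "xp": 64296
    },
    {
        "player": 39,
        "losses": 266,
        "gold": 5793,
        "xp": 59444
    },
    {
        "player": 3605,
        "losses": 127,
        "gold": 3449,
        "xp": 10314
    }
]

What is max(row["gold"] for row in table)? 5793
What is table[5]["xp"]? 10314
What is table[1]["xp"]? 501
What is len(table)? 6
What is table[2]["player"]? 7570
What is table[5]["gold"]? 3449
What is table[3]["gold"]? 5530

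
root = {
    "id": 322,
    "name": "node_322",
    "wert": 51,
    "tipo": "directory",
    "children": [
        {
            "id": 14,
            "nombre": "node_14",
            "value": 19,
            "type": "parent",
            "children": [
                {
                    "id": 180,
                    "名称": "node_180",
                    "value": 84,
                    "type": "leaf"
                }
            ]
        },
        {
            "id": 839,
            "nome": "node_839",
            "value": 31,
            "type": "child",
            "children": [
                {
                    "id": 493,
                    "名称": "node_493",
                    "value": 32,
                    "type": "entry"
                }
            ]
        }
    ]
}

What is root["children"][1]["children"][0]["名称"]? "node_493"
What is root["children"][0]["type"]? "parent"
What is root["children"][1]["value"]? 31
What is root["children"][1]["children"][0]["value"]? 32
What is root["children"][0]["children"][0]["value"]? 84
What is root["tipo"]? "directory"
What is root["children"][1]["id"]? 839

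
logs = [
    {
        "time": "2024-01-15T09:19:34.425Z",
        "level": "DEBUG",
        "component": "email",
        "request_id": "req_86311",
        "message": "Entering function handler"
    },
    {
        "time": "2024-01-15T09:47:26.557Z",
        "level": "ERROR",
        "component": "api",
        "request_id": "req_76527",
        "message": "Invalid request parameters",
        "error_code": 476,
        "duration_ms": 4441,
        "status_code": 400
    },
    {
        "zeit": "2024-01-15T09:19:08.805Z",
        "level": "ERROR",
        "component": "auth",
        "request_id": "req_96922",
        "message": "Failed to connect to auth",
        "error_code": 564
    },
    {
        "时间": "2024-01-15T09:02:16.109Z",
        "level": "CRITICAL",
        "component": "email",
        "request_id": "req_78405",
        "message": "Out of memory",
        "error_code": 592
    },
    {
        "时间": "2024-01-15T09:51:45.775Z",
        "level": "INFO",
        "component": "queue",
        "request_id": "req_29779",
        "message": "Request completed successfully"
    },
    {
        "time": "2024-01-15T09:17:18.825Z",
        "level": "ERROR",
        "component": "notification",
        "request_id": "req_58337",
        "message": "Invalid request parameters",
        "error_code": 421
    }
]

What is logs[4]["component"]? "queue"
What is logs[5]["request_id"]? "req_58337"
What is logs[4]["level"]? "INFO"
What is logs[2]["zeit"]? "2024-01-15T09:19:08.805Z"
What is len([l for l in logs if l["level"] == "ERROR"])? 3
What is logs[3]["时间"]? "2024-01-15T09:02:16.109Z"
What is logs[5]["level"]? "ERROR"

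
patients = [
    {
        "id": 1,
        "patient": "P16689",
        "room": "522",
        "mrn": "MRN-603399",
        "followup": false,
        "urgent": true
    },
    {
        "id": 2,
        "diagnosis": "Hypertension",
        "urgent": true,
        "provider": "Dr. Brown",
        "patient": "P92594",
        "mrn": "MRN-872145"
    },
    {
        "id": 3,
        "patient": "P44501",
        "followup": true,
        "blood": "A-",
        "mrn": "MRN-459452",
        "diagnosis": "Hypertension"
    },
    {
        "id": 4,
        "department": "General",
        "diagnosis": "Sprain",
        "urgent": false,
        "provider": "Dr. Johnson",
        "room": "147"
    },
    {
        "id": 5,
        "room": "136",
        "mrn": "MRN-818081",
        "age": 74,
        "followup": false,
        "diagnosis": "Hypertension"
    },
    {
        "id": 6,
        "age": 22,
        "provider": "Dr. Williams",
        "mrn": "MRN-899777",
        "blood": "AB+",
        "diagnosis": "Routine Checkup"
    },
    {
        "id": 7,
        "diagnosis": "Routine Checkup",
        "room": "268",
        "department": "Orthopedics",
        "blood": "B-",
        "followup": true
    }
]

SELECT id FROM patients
[1, 2, 3, 4, 5, 6, 7]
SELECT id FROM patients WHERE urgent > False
[1, 2]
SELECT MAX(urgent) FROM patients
True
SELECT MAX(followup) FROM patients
True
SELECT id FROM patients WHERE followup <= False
[1, 5]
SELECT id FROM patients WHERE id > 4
[5, 6, 7]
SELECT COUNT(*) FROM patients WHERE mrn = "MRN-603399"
1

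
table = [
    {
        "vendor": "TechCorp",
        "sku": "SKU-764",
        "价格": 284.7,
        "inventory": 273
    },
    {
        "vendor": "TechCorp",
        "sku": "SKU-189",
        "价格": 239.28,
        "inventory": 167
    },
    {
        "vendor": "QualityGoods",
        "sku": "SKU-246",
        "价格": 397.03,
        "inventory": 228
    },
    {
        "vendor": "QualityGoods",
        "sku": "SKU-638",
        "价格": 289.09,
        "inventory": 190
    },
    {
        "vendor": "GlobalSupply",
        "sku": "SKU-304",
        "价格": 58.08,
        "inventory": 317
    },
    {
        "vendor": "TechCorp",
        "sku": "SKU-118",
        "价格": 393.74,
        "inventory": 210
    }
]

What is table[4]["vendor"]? "GlobalSupply"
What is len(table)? 6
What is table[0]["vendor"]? "TechCorp"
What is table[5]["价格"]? 393.74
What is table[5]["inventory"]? 210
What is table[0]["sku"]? "SKU-764"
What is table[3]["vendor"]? "QualityGoods"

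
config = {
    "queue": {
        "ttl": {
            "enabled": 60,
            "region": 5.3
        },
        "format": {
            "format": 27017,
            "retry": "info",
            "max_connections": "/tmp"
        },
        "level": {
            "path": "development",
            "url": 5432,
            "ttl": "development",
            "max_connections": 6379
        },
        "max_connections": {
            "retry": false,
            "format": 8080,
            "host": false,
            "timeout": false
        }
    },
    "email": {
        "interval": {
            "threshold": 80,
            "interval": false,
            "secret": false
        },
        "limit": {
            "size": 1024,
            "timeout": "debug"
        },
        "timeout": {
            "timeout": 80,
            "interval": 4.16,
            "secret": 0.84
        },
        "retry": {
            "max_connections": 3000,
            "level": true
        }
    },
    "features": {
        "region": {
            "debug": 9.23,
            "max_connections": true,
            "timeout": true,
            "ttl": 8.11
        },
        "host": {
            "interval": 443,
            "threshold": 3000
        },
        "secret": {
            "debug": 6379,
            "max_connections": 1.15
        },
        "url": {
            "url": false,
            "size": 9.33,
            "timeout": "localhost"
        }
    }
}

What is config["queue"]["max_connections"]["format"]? 8080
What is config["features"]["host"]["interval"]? 443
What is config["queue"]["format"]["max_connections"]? "/tmp"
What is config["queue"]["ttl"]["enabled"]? 60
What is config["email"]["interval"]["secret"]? False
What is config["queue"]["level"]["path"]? "development"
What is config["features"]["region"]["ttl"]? 8.11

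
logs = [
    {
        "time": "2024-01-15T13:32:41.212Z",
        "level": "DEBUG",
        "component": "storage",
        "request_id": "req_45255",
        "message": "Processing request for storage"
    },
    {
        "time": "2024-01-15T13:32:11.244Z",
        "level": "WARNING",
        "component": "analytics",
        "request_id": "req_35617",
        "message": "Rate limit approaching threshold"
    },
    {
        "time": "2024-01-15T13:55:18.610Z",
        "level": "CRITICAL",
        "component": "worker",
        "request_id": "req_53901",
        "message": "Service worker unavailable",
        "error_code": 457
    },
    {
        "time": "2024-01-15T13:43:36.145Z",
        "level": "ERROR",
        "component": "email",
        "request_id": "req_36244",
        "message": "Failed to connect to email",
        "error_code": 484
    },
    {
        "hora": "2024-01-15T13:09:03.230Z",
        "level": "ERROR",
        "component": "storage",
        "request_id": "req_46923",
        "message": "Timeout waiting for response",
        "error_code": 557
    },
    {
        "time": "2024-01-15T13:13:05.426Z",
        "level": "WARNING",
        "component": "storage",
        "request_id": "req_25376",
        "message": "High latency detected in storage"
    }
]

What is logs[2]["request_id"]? "req_53901"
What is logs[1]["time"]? "2024-01-15T13:32:11.244Z"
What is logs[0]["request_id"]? "req_45255"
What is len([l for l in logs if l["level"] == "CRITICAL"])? 1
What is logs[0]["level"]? "DEBUG"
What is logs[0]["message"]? "Processing request for storage"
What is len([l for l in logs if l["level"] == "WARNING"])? 2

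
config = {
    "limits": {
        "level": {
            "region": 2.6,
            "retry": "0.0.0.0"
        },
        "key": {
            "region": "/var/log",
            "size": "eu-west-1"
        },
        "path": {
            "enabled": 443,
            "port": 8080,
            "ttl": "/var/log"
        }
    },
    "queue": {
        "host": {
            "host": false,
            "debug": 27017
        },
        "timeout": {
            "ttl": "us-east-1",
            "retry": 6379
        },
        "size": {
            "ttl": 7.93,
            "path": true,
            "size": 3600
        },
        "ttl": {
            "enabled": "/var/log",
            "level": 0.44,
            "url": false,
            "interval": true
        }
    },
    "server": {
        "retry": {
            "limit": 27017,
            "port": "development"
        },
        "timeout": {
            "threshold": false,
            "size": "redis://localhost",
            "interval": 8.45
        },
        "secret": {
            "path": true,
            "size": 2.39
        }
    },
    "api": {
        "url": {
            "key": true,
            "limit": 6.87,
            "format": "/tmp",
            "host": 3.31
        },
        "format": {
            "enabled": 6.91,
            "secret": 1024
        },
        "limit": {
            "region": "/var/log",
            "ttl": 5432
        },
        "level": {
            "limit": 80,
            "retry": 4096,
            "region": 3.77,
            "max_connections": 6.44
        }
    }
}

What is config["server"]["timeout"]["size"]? "redis://localhost"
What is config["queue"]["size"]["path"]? True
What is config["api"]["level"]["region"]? 3.77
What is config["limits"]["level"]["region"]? 2.6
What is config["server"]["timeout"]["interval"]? 8.45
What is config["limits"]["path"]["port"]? 8080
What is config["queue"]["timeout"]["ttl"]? "us-east-1"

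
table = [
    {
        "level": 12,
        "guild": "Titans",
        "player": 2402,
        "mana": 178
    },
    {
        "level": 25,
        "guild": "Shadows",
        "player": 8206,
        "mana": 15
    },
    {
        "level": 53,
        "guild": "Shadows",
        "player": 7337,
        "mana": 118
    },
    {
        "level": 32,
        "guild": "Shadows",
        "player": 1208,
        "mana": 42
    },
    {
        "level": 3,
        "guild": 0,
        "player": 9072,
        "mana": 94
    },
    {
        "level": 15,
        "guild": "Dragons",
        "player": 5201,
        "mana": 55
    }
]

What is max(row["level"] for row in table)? 53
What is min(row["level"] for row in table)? 3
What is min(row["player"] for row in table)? 1208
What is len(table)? 6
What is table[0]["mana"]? 178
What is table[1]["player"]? 8206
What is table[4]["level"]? 3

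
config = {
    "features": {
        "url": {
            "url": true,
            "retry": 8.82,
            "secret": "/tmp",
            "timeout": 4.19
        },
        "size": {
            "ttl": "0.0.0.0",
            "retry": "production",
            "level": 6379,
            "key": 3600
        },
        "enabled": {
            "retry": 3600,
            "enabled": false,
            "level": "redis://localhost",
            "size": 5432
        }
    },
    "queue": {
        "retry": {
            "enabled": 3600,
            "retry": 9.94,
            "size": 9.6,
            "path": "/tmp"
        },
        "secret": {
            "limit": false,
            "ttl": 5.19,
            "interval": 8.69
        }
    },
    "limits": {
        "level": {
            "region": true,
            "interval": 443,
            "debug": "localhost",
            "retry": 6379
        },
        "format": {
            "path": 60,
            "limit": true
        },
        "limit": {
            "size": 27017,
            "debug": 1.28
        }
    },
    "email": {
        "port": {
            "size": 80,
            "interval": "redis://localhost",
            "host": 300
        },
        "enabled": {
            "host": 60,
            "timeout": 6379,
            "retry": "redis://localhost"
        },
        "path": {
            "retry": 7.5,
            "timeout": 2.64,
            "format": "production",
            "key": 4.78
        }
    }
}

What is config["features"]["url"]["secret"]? "/tmp"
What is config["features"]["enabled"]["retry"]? 3600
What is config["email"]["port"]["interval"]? "redis://localhost"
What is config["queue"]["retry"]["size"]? 9.6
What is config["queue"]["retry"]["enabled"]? 3600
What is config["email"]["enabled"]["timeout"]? 6379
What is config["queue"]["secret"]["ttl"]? 5.19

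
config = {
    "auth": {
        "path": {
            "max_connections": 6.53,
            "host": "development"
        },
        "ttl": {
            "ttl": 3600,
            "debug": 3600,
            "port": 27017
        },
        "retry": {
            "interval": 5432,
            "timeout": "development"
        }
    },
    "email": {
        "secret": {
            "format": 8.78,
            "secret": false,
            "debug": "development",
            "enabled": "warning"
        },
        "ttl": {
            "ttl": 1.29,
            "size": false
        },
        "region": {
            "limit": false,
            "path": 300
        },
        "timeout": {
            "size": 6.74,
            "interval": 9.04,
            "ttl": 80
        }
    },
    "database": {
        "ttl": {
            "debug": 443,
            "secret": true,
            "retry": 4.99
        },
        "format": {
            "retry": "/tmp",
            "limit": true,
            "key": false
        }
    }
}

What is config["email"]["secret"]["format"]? 8.78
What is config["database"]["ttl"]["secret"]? True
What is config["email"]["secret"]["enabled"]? "warning"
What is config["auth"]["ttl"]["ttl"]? 3600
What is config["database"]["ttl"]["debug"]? 443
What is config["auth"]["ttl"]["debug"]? 3600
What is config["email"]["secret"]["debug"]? "development"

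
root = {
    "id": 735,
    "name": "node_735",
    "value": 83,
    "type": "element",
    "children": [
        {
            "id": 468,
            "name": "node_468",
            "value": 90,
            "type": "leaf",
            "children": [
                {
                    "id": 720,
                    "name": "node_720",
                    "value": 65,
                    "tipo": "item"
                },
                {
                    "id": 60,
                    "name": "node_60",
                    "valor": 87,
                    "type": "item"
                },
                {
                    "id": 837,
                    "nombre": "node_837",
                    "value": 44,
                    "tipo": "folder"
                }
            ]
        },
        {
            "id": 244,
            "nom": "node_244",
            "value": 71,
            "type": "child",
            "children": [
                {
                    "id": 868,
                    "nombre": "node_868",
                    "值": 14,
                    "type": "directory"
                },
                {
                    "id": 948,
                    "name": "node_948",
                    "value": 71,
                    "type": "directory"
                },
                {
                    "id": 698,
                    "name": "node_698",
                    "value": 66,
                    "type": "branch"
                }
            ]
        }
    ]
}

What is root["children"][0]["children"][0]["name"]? "node_720"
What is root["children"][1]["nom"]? "node_244"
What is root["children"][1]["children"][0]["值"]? 14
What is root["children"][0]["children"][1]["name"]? "node_60"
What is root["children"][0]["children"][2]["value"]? 44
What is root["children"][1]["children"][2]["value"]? 66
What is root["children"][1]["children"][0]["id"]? 868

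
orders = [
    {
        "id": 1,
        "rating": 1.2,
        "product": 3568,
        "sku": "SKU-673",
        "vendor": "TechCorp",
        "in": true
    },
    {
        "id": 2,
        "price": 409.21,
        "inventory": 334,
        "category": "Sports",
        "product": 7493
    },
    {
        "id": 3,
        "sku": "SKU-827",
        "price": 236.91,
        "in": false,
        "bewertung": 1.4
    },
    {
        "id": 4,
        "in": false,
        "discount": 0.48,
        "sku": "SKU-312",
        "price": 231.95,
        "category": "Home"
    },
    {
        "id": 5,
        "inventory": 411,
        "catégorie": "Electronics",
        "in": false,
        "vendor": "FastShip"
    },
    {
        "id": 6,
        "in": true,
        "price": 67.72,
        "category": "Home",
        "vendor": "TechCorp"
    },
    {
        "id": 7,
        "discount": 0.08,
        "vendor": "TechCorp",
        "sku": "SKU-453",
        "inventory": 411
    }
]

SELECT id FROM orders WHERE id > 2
[3, 4, 5, 6, 7]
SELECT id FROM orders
[1, 2, 3, 4, 5, 6, 7]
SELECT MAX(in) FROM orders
True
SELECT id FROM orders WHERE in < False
[]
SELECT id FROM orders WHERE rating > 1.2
[]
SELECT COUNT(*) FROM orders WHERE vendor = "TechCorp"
3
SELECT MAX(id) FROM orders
7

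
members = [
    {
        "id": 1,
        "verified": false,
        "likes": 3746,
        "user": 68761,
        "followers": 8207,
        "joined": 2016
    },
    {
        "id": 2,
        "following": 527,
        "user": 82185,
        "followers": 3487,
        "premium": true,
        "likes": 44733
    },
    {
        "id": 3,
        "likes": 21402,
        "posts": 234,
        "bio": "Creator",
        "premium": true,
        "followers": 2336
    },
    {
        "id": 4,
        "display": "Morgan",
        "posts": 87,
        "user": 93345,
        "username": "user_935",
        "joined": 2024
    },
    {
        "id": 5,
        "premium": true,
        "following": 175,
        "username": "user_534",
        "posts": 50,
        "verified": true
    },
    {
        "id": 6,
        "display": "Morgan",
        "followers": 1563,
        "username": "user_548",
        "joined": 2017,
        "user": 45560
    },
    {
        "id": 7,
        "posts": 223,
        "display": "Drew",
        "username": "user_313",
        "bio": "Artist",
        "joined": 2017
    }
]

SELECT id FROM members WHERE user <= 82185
[1, 2, 6]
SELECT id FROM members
[1, 2, 3, 4, 5, 6, 7]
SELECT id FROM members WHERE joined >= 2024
[4]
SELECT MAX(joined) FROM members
2024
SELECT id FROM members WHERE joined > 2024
[]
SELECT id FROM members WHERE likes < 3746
[]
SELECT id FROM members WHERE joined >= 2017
[4, 6, 7]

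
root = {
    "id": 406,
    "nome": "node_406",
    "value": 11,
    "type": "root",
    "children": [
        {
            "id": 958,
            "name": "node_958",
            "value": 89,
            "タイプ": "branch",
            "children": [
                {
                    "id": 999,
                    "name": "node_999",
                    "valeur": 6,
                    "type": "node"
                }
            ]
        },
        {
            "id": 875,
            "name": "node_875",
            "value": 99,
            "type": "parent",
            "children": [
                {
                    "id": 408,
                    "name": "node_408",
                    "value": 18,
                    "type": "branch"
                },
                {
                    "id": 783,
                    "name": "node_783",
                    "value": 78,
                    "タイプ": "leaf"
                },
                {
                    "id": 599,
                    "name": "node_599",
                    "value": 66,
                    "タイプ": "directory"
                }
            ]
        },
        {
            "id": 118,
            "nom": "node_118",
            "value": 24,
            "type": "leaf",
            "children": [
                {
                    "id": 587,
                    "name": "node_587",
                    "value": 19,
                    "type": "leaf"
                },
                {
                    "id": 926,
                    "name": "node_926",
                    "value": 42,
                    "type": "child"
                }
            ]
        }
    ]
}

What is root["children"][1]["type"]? "parent"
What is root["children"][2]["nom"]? "node_118"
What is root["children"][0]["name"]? "node_958"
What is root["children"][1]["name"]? "node_875"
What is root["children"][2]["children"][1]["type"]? "child"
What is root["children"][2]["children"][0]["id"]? 587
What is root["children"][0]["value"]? 89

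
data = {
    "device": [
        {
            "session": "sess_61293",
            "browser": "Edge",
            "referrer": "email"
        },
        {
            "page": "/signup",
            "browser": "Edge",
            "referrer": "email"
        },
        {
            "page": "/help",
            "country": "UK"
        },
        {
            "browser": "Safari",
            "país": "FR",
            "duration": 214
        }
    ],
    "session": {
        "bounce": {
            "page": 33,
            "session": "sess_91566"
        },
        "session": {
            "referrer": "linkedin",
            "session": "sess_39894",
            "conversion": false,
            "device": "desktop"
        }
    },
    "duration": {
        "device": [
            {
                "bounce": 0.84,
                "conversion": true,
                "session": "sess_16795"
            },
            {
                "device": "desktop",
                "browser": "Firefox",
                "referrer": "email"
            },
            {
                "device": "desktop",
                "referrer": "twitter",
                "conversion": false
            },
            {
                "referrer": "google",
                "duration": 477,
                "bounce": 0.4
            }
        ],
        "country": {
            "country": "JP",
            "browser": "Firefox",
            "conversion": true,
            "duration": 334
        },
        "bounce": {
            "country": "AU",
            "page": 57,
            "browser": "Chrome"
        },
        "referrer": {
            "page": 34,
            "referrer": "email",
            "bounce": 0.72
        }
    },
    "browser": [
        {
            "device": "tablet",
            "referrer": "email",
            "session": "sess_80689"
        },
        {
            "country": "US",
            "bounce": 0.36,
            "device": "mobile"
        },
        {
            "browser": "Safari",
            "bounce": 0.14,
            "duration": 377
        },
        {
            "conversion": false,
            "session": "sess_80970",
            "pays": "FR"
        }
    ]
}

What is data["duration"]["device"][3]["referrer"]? "google"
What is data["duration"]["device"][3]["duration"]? 477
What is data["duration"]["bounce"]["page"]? 57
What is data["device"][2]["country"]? "UK"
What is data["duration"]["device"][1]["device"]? "desktop"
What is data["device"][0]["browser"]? "Edge"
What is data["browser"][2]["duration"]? 377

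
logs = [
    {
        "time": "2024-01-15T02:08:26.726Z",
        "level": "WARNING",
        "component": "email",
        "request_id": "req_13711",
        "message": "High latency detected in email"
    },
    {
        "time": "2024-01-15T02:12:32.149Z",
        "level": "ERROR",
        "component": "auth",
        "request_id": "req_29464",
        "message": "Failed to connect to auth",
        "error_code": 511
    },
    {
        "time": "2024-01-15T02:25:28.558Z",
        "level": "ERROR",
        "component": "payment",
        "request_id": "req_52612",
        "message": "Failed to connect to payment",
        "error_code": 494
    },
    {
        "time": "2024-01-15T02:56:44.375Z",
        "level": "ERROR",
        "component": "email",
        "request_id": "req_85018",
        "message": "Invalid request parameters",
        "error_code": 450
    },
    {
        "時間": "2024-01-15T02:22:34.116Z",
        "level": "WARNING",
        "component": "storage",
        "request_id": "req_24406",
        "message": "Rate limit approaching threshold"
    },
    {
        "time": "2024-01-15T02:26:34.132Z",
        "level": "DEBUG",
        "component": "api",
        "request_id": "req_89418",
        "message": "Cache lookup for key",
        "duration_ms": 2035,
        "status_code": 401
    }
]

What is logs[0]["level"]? "WARNING"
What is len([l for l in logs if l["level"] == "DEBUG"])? 1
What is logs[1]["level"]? "ERROR"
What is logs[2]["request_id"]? "req_52612"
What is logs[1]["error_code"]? 511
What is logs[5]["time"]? "2024-01-15T02:26:34.132Z"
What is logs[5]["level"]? "DEBUG"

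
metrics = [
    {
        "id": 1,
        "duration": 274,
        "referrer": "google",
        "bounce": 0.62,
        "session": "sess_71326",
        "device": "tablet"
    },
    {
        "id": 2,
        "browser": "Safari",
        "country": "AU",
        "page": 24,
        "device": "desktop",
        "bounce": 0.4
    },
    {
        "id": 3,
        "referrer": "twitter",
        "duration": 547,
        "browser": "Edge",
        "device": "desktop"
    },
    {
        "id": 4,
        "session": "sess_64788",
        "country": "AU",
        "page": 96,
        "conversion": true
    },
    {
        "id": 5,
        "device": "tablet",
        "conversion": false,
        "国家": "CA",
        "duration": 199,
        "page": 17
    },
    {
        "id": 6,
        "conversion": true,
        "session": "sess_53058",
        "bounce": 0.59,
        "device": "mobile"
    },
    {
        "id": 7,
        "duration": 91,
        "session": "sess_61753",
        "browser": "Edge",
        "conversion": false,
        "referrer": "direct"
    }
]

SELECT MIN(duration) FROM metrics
91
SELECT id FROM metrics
[1, 2, 3, 4, 5, 6, 7]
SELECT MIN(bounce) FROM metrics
0.4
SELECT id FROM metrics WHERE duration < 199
[7]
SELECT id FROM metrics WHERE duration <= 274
[1, 5, 7]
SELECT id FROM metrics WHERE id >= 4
[4, 5, 6, 7]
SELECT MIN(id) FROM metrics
1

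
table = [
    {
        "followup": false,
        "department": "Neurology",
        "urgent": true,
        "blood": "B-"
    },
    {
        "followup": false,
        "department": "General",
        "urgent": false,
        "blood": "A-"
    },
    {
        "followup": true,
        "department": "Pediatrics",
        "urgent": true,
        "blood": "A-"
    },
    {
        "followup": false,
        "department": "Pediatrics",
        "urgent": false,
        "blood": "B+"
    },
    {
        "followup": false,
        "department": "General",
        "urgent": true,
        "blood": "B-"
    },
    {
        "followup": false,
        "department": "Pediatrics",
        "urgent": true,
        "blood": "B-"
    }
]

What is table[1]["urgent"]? False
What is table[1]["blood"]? "A-"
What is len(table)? 6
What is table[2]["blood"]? "A-"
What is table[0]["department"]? "Neurology"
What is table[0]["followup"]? False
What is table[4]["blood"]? "B-"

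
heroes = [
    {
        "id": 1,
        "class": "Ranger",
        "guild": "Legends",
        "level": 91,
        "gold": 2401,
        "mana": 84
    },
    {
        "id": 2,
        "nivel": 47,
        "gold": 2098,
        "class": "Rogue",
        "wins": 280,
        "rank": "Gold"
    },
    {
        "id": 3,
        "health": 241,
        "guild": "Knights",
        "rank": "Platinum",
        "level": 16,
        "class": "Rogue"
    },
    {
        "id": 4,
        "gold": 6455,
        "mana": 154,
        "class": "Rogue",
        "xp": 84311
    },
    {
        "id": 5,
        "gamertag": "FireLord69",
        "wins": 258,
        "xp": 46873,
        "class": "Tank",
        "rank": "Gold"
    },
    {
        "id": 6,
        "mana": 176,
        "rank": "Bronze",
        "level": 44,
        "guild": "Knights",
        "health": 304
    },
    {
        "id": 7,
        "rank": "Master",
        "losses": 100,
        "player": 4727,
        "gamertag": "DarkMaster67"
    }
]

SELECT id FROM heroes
[1, 2, 3, 4, 5, 6, 7]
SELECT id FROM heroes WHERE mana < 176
[1, 4]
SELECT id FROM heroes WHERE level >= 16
[1, 3, 6]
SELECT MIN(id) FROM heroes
1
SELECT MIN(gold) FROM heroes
2098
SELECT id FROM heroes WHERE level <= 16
[3]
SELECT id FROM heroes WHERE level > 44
[1]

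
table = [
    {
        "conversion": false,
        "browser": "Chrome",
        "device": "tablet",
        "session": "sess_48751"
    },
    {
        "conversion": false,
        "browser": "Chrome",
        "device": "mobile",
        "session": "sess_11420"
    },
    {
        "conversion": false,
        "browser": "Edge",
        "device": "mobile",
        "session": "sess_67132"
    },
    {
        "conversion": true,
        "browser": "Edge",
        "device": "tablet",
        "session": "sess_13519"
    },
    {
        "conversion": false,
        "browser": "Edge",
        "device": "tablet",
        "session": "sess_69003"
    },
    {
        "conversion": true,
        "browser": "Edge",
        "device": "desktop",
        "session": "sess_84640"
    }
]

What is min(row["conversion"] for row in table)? False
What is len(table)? 6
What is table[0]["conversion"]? False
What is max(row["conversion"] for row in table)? True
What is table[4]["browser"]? "Edge"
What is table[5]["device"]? "desktop"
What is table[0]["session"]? "sess_48751"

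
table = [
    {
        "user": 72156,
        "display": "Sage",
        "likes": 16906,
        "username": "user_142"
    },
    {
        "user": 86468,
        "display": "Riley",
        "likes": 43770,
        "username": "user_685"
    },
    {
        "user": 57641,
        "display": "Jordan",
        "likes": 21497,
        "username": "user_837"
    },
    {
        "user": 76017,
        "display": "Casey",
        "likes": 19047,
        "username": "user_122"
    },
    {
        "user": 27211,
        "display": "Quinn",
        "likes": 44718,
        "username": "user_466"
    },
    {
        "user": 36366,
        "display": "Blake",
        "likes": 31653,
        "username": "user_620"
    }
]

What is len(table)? 6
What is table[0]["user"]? 72156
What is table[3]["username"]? "user_122"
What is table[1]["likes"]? 43770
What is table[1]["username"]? "user_685"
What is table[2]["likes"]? 21497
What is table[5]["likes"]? 31653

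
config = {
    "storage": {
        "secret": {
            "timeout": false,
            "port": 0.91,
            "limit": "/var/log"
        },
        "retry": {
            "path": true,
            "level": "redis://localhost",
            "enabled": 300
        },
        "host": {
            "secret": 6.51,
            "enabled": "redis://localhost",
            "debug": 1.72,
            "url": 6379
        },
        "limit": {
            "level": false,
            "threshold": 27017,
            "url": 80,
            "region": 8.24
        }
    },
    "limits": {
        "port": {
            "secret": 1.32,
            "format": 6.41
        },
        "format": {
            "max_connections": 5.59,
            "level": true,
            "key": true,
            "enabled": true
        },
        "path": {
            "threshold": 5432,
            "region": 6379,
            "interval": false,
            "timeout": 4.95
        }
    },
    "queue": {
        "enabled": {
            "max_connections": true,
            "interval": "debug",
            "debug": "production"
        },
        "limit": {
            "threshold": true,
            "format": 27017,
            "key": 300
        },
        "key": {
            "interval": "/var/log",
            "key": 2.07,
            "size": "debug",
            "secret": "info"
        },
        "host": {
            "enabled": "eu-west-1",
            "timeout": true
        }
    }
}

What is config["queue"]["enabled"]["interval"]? "debug"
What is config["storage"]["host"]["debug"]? 1.72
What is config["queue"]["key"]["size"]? "debug"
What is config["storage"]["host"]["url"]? 6379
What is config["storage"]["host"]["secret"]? 6.51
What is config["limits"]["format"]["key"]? True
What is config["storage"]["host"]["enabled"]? "redis://localhost"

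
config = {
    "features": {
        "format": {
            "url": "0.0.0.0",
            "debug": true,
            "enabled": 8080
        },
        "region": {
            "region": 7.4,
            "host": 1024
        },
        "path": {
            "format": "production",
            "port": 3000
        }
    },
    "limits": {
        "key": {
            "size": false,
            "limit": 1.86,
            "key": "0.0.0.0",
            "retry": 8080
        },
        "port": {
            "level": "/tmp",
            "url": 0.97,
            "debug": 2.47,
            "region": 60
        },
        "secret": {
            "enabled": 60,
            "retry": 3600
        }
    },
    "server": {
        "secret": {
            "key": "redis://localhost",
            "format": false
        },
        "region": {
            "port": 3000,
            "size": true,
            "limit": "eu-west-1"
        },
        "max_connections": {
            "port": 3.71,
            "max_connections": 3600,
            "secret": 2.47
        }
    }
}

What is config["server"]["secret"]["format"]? False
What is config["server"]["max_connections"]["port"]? 3.71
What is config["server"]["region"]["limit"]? "eu-west-1"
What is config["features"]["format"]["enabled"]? 8080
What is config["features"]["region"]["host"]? 1024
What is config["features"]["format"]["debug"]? True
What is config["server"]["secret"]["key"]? "redis://localhost"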